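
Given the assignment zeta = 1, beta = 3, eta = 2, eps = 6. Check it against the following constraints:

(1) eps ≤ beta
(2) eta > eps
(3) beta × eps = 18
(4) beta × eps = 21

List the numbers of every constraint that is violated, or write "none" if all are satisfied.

Violated: 1, 2, and 4.

(1) eps = 6, beta = 3; 6 > 3 (want ≤)  FAIL
(2) eta = 2, eps = 6; 2 ≤ 6 (want >)  FAIL
(3) beta × eps = 3 × 6 = 18  OK
(4) beta × eps = 3 × 6 = 18, not 21  FAIL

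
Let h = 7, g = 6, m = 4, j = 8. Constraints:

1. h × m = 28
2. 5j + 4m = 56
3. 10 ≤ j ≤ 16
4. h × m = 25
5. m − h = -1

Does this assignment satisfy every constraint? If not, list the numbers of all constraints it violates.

1. h × m = 7 × 4 = 28 — holds.
2. 5j + 4m = 5(8) + 4(4) = 56 — holds.
3. j = 8 is outside [10, 16] — fails.
4. h × m = 7 × 4 = 28, not 25 — fails.
5. m − h = 4 − 7 = -3, not -1 — fails.

Violated: 3, 4, and 5.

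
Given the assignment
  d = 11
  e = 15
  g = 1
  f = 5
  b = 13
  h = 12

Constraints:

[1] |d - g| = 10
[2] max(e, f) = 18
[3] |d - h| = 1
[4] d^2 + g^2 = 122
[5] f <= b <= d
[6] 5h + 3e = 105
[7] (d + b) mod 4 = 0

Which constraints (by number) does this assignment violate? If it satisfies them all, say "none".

[1] |11 - 1| = 10  ✔
[2] max(15, 5) = 15, not 18  ✘
[3] |11 - 12| = 1  ✔
[4] d^2 + g^2 = 11^2 + 1^2 = 121 + 1 = 122  ✔
[5] values 5, 13, 11; b = 13 is not <= d = 11  ✘
[6] 5h + 3e = 5(12) + 3(15) = 105  ✔
[7] d + b = 24; 24 mod 4 = 0  ✔

Violated: 2 and 5.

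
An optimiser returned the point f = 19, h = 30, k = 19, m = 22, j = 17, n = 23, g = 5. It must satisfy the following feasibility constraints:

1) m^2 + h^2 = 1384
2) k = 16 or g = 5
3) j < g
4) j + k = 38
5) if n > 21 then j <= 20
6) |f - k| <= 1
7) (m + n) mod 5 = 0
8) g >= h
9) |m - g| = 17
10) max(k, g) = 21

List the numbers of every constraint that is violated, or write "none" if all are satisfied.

1) m^2 + h^2 = 22^2 + 30^2 = 484 + 900 = 1384 — holds.
2) k = 19 ≠ 16, but g = 5 = 5 (second disjunct) — holds.
3) j = 17, g = 5; 17 ≥ 5 (want <) — does not hold.
4) j + k = 17 + 19 = 36, not 38 — does not hold.
5) n = 23 > 21, so we need j ≤ 20; j = 17 ≤ 20 — holds.
6) |19 - 19| = 0; 0 ≤ 1 — holds.
7) m + n = 45; 45 mod 5 = 0 — holds.
8) g = 5, h = 30; 5 < 30 (want ≥) — does not hold.
9) |22 - 5| = 17 — holds.
10) max(19, 5) = 19, not 21 — does not hold.

No — constraints 3, 4, 8, and 10 are not satisfied.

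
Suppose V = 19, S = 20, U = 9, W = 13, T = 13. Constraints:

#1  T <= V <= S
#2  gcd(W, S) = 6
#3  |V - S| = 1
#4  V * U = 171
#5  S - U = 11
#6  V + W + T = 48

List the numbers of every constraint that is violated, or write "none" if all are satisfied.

Constraints 2, 6 do not hold.

#1 values 13 <= 19 <= 20  true
#2 gcd(13, 20) = 1, not 6  false
#3 |19 - 20| = 1  true
#4 V * U = 19 * 9 = 171  true
#5 S - U = 20 - 9 = 11  true
#6 V + W + T = 19 + 13 + 13 = 45, not 48  false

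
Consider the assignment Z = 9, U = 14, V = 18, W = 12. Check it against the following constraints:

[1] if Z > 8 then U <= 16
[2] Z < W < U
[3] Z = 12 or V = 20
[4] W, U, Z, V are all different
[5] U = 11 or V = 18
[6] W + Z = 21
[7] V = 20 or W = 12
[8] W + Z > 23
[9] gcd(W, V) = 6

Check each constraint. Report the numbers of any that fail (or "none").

[1] Z = 9 > 8, so we need U ≤ 16; U = 14 ≤ 16 — satisfied.
[2] values 9 < 12 < 14 — satisfied.
[3] Z = 9 ≠ 12 and V = 18 ≠ 20; both disjuncts false — violated.
[4] values 12, 14, 9, 18 are pairwise distinct — satisfied.
[5] U = 14 ≠ 11, but V = 18 = 18 (second disjunct) — satisfied.
[6] W + Z = 12 + 9 = 21 — satisfied.
[7] V = 18 ≠ 20, but W = 12 = 12 (second disjunct) — satisfied.
[8] W + Z = 12 + 9 = 21; 21 ≤ 23, bound 23 not met — violated.
[9] gcd(12, 18) = 6 — satisfied.

The assignment fails constraints 3 and 8.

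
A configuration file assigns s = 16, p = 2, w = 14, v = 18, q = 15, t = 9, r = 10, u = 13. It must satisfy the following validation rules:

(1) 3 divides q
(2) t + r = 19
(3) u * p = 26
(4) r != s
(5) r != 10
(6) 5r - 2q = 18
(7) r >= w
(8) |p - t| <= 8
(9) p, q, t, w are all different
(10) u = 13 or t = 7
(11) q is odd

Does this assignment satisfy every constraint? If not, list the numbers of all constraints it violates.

(1) 15 / 3 = 5, so 3 divides 15  ✔
(2) t + r = 9 + 10 = 19  ✔
(3) u * p = 13 * 2 = 26  ✔
(4) r = 10, s = 16; distinct  ✔
(5) r = 10, but 10 is required to differ  ✘
(6) 5r - 2q = 5(10) - 2(15) = 20, not 18  ✘
(7) r = 10, w = 14; 10 < 14 (want ≥)  ✘
(8) |2 - 9| = 7; 7 ≤ 8  ✔
(9) values 2, 15, 9, 14 are pairwise distinct  ✔
(10) u = 13 = 13 (first disjunct)  ✔
(11) q = 15 is odd  ✔

The assignment fails constraints 5, 6, 7.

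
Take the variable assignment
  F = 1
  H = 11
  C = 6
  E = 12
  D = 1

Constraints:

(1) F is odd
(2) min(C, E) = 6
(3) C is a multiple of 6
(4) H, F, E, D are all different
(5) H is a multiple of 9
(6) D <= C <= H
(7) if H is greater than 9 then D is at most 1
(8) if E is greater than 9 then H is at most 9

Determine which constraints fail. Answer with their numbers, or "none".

Constraints 4, 5, and 8 do not hold.

(1) F = 1 is odd — holds.
(2) min(6, 12) = 6 — holds.
(3) 6 / 6 = 1, so 6 divides 6 — holds.
(4) F = D = 1, not all different — fails.
(5) 11 = 9*1 + 2, so 9 does not divide 11 — fails.
(6) values 1 <= 6 <= 11 — holds.
(7) H = 11 > 9, so we need D ≤ 1; D = 1 ≤ 1 — holds.
(8) E = 12 > 9, so we need H ≤ 9; but H = 11 > 9 — fails.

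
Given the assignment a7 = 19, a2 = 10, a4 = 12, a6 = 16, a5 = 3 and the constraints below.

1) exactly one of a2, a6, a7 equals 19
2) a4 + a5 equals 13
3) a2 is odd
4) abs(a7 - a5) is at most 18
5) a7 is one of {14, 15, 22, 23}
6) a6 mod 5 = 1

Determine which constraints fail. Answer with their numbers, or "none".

1) a2=10, a6=16, a7=19; 1 of them equals 19 — satisfied.
2) a4 + a5 = 12 + 3 = 15, not 13 — violated.
3) a2 = 10 is even — violated.
4) abs(19 - 3) = 16; 16 ≤ 18 — satisfied.
5) a7 = 19 is not in {14, 15, 22, 23} — violated.
6) 16 mod 5 = 1 — satisfied.

No — constraints 2, 3, and 5 are not satisfied.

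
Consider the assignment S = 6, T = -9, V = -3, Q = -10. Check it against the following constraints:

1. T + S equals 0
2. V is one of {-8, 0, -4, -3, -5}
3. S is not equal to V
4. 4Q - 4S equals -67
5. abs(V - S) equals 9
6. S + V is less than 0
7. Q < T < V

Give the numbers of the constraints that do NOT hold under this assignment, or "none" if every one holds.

Constraints 1, 4, 6 do not hold.

1. T + S = -9 + 6 = -3, not 0 — fails.
2. V = -3 is in {-8, 0, -4, -3, -5} — holds.
3. S = 6, V = -3; distinct — holds.
4. 4Q - 4S = 4(-10) - 4(6) = -64, not -67 — fails.
5. abs(-3 - 6) = 9 — holds.
6. S + V = 6 + (-3) = 3; 3 ≥ 0, bound 0 not met — fails.
7. values -10 < -9 < -3 — holds.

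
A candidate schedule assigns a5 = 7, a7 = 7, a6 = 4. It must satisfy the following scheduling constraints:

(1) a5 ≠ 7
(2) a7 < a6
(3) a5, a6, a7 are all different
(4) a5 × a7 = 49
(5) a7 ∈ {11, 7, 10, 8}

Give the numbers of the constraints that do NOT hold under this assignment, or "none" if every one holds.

Violated: 1, 2, 3.

(1) a5 = 7, but 7 is required to differ — violated.
(2) a7 = 7, a6 = 4; 7 ≥ 4 (want <) — violated.
(3) a5 = a7 = 7, not all different — violated.
(4) a5 × a7 = 7 × 7 = 49 — satisfied.
(5) a7 = 7 is in {11, 7, 10, 8} — satisfied.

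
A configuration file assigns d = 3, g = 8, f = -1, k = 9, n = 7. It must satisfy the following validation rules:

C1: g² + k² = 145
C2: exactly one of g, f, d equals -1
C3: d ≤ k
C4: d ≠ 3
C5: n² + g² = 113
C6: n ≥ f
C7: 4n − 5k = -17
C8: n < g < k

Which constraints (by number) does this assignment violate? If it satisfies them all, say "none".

No — constraint 4 is not satisfied.

C1: g² + k² = 8² + 9² = 64 + 81 = 145 — satisfied.
C2: g=8, f=-1, d=3; 1 of them equals -1 — satisfied.
C3: d = 3, k = 9; 3 ≤ 9 — satisfied.
C4: d = 3, but 3 is required to differ — violated.
C5: n² + g² = 7² + 8² = 49 + 64 = 113 — satisfied.
C6: n = 7, f = -1; 7 ≥ -1 — satisfied.
C7: 4n − 5k = 4(7) − 5(9) = -17 — satisfied.
C8: values 7 < 8 < 9 — satisfied.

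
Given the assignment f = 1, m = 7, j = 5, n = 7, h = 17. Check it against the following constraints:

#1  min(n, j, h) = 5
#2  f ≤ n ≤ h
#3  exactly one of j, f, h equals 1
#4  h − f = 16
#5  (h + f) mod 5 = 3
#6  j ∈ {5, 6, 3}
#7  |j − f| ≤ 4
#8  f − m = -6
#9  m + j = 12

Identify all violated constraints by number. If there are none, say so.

All constraints are satisfied.

#1 min(7, 5, 17) = 5 — holds.
#2 values 1 ≤ 7 ≤ 17 — holds.
#3 j=5, f=1, h=17; 1 of them equals 1 — holds.
#4 h − f = 17 − 1 = 16 — holds.
#5 h + f = 18; 18 mod 5 = 3 — holds.
#6 j = 5 is in {5, 6, 3} — holds.
#7 |5 − 1| = 4; 4 ≤ 4 — holds.
#8 f − m = 1 − 7 = -6 — holds.
#9 m + j = 7 + 5 = 12 — holds.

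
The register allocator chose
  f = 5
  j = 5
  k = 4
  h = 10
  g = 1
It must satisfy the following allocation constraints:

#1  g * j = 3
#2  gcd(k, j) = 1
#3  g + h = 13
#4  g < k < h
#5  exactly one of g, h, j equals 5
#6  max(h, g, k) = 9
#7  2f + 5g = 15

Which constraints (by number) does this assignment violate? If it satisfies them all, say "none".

#1 g * j = 1 * 5 = 5, not 3 — does not hold.
#2 gcd(4, 5) = 1 — holds.
#3 g + h = 1 + 10 = 11, not 13 — does not hold.
#4 values 1 < 4 < 10 — holds.
#5 g=1, h=10, j=5; 1 of them equals 5 — holds.
#6 max(10, 1, 4) = 10, not 9 — does not hold.
#7 2f + 5g = 2(5) + 5(1) = 15 — holds.

Constraints 1, 3, 6 do not hold.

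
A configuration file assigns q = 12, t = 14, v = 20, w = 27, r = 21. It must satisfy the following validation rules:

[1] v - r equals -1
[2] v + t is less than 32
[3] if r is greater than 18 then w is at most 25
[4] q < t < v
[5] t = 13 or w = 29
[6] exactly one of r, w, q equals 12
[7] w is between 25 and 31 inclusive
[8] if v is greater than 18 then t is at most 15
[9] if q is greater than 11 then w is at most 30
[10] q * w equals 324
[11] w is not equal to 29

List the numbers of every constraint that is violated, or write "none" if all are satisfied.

Violated: 2, 3, 5.

[1] v - r = 20 - 21 = -1  yes
[2] v + t = 20 + 14 = 34; 34 ≥ 32, bound 32 not met  no
[3] r = 21 > 18, so we need w ≤ 25; but w = 27 > 25  no
[4] values 12 < 14 < 20  yes
[5] t = 14 ≠ 13 and w = 27 ≠ 29; both disjuncts false  no
[6] r=21, w=27, q=12; 1 of them equals 12  yes
[7] w = 27 lies in [25, 31]  yes
[8] v = 20 > 18, so we need t ≤ 15; t = 14 ≤ 15  yes
[9] q = 12 > 11, so we need w ≤ 30; w = 27 ≤ 30  yes
[10] q * w = 12 * 27 = 324  yes
[11] w = 27, and 27 ≠ 29  yes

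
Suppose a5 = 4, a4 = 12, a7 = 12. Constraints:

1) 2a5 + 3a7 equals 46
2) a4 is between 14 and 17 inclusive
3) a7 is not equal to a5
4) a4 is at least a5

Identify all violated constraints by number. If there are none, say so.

1) 2a5 + 3a7 = 2(4) + 3(12) = 44, not 46 — violated.
2) a4 = 12 is outside [14, 17] — violated.
3) a7 = 12, a5 = 4; distinct — satisfied.
4) a4 = 12, a5 = 4; 12 ≥ 4 — satisfied.

Constraints 1, 2 are violated.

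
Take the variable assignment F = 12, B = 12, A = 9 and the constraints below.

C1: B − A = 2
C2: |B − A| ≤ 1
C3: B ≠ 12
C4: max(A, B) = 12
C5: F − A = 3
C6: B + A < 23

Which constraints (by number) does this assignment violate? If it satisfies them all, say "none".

C1: B − A = 12 − 9 = 3, not 2 — violated.
C2: |12 − 9| = 3; 3 > 1, exceeds bound 1 — violated.
C3: B = 12, but 12 is required to differ — violated.
C4: max(9, 12) = 12 — satisfied.
C5: F − A = 12 − 9 = 3 — satisfied.
C6: B + A = 12 + 9 = 21; 21 < 23 — satisfied.

Constraints 1, 2, and 3 do not hold.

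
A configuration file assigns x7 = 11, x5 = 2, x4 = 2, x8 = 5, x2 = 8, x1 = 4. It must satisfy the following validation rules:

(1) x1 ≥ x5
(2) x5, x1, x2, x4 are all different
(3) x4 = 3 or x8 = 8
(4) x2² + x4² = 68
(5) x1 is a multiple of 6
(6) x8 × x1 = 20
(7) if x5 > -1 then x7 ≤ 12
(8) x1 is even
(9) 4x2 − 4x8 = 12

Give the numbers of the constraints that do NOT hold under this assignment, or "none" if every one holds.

Constraints 2, 3, 5 are violated.

(1) x1 = 4, x5 = 2; 4 ≥ 2  OK
(2) x5 = x4 = 2, not all different  FAIL
(3) x4 = 2 ≠ 3 and x8 = 5 ≠ 8; both disjuncts false  FAIL
(4) x2² + x4² = 8² + 2² = 64 + 4 = 68  OK
(5) 4 = 6×0 + 4, so 6 does not divide 4  FAIL
(6) x8 × x1 = 5 × 4 = 20  OK
(7) x5 = 2 > -1, so we need x7 ≤ 12; x7 = 11 ≤ 12  OK
(8) x1 = 4 is even  OK
(9) 4x2 − 4x8 = 4(8) − 4(5) = 12  OK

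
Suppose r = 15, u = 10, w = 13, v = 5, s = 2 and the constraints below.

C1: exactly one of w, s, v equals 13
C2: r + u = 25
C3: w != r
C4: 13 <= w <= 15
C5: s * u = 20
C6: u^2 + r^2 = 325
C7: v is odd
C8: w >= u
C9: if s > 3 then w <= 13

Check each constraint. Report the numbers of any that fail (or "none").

C1: w=13, s=2, v=5; 1 of them equals 13 — holds.
C2: r + u = 15 + 10 = 25 — holds.
C3: w = 13, r = 15; distinct — holds.
C4: w = 13 lies in [13, 15] — holds.
C5: s * u = 2 * 10 = 20 — holds.
C6: u^2 + r^2 = 10^2 + 15^2 = 100 + 225 = 325 — holds.
C7: v = 5 is odd — holds.
C8: w = 13, u = 10; 13 ≥ 10 — holds.
C9: s = 2, not > 3; antecedent false, conditional vacuously true — holds.

None — every constraint holds.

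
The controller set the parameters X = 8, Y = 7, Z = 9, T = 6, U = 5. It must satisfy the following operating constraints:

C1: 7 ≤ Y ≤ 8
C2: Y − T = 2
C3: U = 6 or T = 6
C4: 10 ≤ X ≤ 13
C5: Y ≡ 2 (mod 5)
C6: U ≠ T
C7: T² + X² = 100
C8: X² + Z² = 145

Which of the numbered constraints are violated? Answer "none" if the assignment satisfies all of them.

C1: Y = 7 lies in [7, 8]  OK
C2: Y − T = 7 − 6 = 1, not 2  FAIL
C3: U = 5 ≠ 6, but T = 6 = 6 (second disjunct)  OK
C4: X = 8 is outside [10, 13]  FAIL
C5: 7 mod 5 = 2  OK
C6: U = 5, T = 6; distinct  OK
C7: T² + X² = 6² + 8² = 36 + 64 = 100  OK
C8: X² + Z² = 8² + 9² = 64 + 81 = 145  OK

Violated: 2 and 4.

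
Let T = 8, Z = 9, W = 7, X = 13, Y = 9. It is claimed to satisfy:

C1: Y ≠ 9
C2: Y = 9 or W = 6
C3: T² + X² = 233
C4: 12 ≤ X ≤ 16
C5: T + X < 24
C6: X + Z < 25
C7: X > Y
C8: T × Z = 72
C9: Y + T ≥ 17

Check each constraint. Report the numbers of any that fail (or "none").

C1: Y = 9, but 9 is required to differ — violated.
C2: Y = 9 = 9 (first disjunct) — satisfied.
C3: T² + X² = 8² + 13² = 64 + 169 = 233 — satisfied.
C4: X = 13 lies in [12, 16] — satisfied.
C5: T + X = 8 + 13 = 21; 21 < 24 — satisfied.
C6: X + Z = 13 + 9 = 22; 22 < 25 — satisfied.
C7: X = 13, Y = 9; 13 > 9 — satisfied.
C8: T × Z = 8 × 9 = 72 — satisfied.
C9: Y + T = 9 + 8 = 17; 17 ≥ 17 — satisfied.

The assignment fails constraint 1.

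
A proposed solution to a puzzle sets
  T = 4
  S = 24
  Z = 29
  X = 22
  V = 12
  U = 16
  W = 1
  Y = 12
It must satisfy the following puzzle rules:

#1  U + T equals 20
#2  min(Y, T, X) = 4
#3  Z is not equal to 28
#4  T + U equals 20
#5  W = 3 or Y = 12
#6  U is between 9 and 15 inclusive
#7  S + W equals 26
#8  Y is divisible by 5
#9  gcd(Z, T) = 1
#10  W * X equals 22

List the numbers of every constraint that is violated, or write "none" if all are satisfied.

Constraints 6, 7, and 8 are violated.

#1 U + T = 16 + 4 = 20 — satisfied.
#2 min(12, 4, 22) = 4 — satisfied.
#3 Z = 29, and 29 ≠ 28 — satisfied.
#4 T + U = 4 + 16 = 20 — satisfied.
#5 W = 1 ≠ 3, but Y = 12 = 12 (second disjunct) — satisfied.
#6 U = 16 is outside [9, 15] — violated.
#7 S + W = 24 + 1 = 25, not 26 — violated.
#8 12 = 5*2 + 2, so 5 does not divide 12 — violated.
#9 gcd(29, 4) = 1 — satisfied.
#10 W * X = 1 * 22 = 22 — satisfied.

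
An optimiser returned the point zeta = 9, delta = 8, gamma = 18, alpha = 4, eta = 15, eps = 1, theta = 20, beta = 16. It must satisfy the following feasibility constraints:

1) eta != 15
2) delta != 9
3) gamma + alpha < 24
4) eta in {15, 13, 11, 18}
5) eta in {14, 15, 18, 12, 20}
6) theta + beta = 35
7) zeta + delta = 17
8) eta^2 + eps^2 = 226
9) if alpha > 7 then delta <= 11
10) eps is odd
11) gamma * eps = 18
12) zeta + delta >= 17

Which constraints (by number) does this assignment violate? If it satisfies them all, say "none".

No — constraints 1 and 6 are not satisfied.

1) eta = 15, but 15 is required to differ  false
2) delta = 8, and 8 ≠ 9  true
3) gamma + alpha = 18 + 4 = 22; 22 < 24  true
4) eta = 15 is in {15, 13, 11, 18}  true
5) eta = 15 is in {14, 15, 18, 12, 20}  true
6) theta + beta = 20 + 16 = 36, not 35  false
7) zeta + delta = 9 + 8 = 17  true
8) eta^2 + eps^2 = 15^2 + 1^2 = 225 + 1 = 226  true
9) alpha = 4, not > 7; antecedent false, conditional vacuously true  true
10) eps = 1 is odd  true
11) gamma * eps = 18 * 1 = 18  true
12) zeta + delta = 9 + 8 = 17; 17 ≥ 17  true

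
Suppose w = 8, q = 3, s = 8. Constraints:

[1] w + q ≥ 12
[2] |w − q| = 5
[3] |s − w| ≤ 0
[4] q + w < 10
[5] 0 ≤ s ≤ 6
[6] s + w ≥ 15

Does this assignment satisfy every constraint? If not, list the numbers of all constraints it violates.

[1] w + q = 8 + 3 = 11; 11 < 12, bound 12 not met  no
[2] |8 − 3| = 5  yes
[3] |8 − 8| = 0; 0 ≤ 0  yes
[4] q + w = 3 + 8 = 11; 11 ≥ 10, bound 10 not met  no
[5] s = 8 is outside [0, 6]  no
[6] s + w = 8 + 8 = 16; 16 ≥ 15  yes

No — constraints 1, 4, 5 are not satisfied.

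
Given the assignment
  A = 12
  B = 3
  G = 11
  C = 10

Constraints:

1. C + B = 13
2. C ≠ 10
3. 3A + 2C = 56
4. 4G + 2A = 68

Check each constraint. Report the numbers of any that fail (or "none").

The assignment fails constraint 2.

1. C + B = 10 + 3 = 13 — OK.
2. C = 10, but 10 is required to differ — violated.
3. 3A + 2C = 3(12) + 2(10) = 56 — OK.
4. 4G + 2A = 4(11) + 2(12) = 68 — OK.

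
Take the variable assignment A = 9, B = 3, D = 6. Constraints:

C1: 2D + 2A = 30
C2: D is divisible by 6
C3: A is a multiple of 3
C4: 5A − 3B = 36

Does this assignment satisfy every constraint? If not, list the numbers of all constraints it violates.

C1: 2D + 2A = 2(6) + 2(9) = 30  ✔
C2: 6 / 6 = 1, so 6 divides 6  ✔
C3: 9 / 3 = 3, so 3 divides 9  ✔
C4: 5A − 3B = 5(9) − 3(3) = 36  ✔

None — every constraint holds.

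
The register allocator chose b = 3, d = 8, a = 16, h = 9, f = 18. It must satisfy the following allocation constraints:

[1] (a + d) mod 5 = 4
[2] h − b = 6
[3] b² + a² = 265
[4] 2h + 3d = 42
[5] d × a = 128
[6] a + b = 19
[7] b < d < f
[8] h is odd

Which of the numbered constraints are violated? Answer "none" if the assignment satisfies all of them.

[1] a + d = 24; 24 mod 5 = 4  OK
[2] h − b = 9 − 3 = 6  OK
[3] b² + a² = 3² + 16² = 9 + 256 = 265  OK
[4] 2h + 3d = 2(9) + 3(8) = 42  OK
[5] d × a = 8 × 16 = 128  OK
[6] a + b = 16 + 3 = 19  OK
[7] values 3 < 8 < 18  OK
[8] h = 9 is odd  OK

The assignment satisfies every constraint.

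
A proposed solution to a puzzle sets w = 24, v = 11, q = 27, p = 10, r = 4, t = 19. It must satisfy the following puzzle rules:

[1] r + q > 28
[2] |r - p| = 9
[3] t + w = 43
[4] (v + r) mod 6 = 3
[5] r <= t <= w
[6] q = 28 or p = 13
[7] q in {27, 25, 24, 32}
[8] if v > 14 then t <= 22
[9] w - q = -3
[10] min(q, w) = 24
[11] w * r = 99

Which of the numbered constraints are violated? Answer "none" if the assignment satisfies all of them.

[1] r + q = 4 + 27 = 31; 31 > 28  true
[2] |4 - 10| = 6, not 9  false
[3] t + w = 19 + 24 = 43  true
[4] v + r = 15; 15 mod 6 = 3  true
[5] values 4 <= 19 <= 24  true
[6] q = 27 ≠ 28 and p = 10 ≠ 13; both disjuncts false  false
[7] q = 27 is in {27, 25, 24, 32}  true
[8] v = 11, not > 14; antecedent false, conditional vacuously true  true
[9] w - q = 24 - 27 = -3  true
[10] min(27, 24) = 24  true
[11] w * r = 24 * 4 = 96, not 99  false

Violated: 2, 6, and 11.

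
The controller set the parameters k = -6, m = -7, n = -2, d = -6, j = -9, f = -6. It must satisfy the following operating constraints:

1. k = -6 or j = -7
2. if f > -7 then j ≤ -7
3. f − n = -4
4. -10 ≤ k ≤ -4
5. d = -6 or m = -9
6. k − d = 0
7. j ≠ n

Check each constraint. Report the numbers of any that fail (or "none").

The assignment satisfies every constraint.

1. k = -6 = -6 (first disjunct)  true
2. f = -6 > -7, so we need j ≤ -7; j = -9 ≤ -7  true
3. f − n = -6 − (-2) = -4  true
4. k = -6 lies in [-10, -4]  true
5. d = -6 = -6 (first disjunct)  true
6. k − d = -6 − (-6) = 0  true
7. j = -9, n = -2; distinct  true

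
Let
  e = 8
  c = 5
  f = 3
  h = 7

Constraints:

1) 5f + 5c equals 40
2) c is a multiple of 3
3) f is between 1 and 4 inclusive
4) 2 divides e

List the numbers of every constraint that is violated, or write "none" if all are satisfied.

Constraint 2 does not hold.

1) 5f + 5c = 5(3) + 5(5) = 40  yes
2) 5 = 3*1 + 2, so 3 does not divide 5  no
3) f = 3 lies in [1, 4]  yes
4) 8 / 2 = 4, so 2 divides 8  yes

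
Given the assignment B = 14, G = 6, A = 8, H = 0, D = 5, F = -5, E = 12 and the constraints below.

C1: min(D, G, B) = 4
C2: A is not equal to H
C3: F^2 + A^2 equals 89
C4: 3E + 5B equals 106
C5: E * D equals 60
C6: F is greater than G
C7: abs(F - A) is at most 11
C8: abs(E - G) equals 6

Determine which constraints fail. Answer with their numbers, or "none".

Constraints 1, 6, and 7 do not hold.

C1: min(5, 6, 14) = 5, not 4  ✗
C2: A = 8, H = 0; distinct  ✓
C3: F^2 + A^2 = (-5)^2 + 8^2 = 25 + 64 = 89  ✓
C4: 3E + 5B = 3(12) + 5(14) = 106  ✓
C5: E * D = 12 * 5 = 60  ✓
C6: F = -5, G = 6; -5 ≤ 6 (want >)  ✗
C7: abs(-5 - 8) = 13; 13 > 11, exceeds bound 11  ✗
C8: abs(12 - 6) = 6  ✓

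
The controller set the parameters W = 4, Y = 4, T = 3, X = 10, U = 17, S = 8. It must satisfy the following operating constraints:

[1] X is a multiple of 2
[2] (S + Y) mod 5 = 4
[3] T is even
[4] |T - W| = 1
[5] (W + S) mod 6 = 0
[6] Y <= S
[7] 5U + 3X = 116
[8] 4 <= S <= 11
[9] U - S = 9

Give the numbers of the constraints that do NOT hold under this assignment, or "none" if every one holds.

[1] 10 / 2 = 5, so 2 divides 10  OK
[2] S + Y = 12; 12 mod 5 = 2, not 4  FAIL
[3] T = 3 is odd  FAIL
[4] |3 - 4| = 1  OK
[5] W + S = 12; 12 mod 6 = 0  OK
[6] Y = 4, S = 8; 4 ≤ 8  OK
[7] 5U + 3X = 5(17) + 3(10) = 115, not 116  FAIL
[8] S = 8 lies in [4, 11]  OK
[9] U - S = 17 - 8 = 9  OK

No — constraints 2, 3, and 7 are not satisfied.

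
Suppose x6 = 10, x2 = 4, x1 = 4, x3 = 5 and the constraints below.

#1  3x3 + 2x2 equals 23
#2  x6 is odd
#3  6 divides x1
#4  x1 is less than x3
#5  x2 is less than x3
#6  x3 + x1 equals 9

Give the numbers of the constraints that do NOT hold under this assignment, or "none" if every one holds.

No — constraints 2 and 3 are not satisfied.

#1 3x3 + 2x2 = 3(5) + 2(4) = 23  ✓
#2 x6 = 10 is even  ✗
#3 4 = 6*0 + 4, so 6 does not divide 4  ✗
#4 x1 = 4, x3 = 5; 4 < 5  ✓
#5 x2 = 4, x3 = 5; 4 < 5  ✓
#6 x3 + x1 = 5 + 4 = 9  ✓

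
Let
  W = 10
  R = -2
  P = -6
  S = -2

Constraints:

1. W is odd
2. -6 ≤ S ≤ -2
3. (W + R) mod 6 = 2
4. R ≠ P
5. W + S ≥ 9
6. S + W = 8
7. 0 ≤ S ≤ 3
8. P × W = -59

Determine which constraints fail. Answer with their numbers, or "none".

1. W = 10 is even — fails.
2. S = -2 lies in [-6, -2] — holds.
3. W + R = 8; 8 mod 6 = 2 — holds.
4. R = -2, P = -6; distinct — holds.
5. W + S = 10 + (-2) = 8; 8 < 9, bound 9 not met — fails.
6. S + W = -2 + 10 = 8 — holds.
7. S = -2 is outside [0, 3] — fails.
8. P × W = -6 × 10 = -60, not -59 — fails.

Constraints 1, 5, 7, 8 are violated.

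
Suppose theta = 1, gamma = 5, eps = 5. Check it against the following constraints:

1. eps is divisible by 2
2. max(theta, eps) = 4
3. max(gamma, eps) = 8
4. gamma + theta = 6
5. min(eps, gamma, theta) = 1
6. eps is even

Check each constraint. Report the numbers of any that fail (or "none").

1. 5 = 2*2 + 1, so 2 does not divide 5  FAIL
2. max(1, 5) = 5, not 4  FAIL
3. max(5, 5) = 5, not 8  FAIL
4. gamma + theta = 5 + 1 = 6  OK
5. min(5, 5, 1) = 1  OK
6. eps = 5 is odd  FAIL

Violated: 1, 2, 3, and 6.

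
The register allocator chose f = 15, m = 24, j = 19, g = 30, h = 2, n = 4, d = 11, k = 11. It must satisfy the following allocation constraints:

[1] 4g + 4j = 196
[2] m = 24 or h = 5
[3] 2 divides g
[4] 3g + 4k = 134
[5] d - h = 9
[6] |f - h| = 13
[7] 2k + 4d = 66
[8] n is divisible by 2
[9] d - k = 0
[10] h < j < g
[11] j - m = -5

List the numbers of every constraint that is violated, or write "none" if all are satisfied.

All constraints are satisfied.

[1] 4g + 4j = 4(30) + 4(19) = 196 — holds.
[2] m = 24 = 24 (first disjunct) — holds.
[3] 30 / 2 = 15, so 2 divides 30 — holds.
[4] 3g + 4k = 3(30) + 4(11) = 134 — holds.
[5] d - h = 11 - 2 = 9 — holds.
[6] |15 - 2| = 13 — holds.
[7] 2k + 4d = 2(11) + 4(11) = 66 — holds.
[8] 4 / 2 = 2, so 2 divides 4 — holds.
[9] d - k = 11 - 11 = 0 — holds.
[10] values 2 < 19 < 30 — holds.
[11] j - m = 19 - 24 = -5 — holds.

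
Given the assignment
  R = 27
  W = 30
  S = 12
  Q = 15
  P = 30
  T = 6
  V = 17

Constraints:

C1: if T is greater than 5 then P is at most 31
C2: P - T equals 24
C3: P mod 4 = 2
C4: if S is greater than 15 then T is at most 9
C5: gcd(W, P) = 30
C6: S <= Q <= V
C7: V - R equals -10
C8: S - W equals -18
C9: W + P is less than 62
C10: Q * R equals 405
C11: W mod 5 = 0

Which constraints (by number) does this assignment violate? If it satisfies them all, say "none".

C1: T = 6 > 5, so we need P ≤ 31; P = 30 ≤ 31  ✓
C2: P - T = 30 - 6 = 24  ✓
C3: 30 mod 4 = 2  ✓
C4: S = 12, not > 15; antecedent false, conditional vacuously true  ✓
C5: gcd(30, 30) = 30  ✓
C6: values 12 <= 15 <= 17  ✓
C7: V - R = 17 - 27 = -10  ✓
C8: S - W = 12 - 30 = -18  ✓
C9: W + P = 30 + 30 = 60; 60 < 62  ✓
C10: Q * R = 15 * 27 = 405  ✓
C11: 30 mod 5 = 0  ✓

Yes — all constraints hold.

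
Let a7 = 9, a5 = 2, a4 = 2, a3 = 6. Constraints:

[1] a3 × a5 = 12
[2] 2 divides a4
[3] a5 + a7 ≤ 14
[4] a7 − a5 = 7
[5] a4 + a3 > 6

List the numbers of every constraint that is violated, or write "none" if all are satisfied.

[1] a3 × a5 = 6 × 2 = 12  OK
[2] 2 / 2 = 1, so 2 divides 2  OK
[3] a5 + a7 = 2 + 9 = 11; 11 ≤ 14  OK
[4] a7 − a5 = 9 − 2 = 7  OK
[5] a4 + a3 = 2 + 6 = 8; 8 > 6  OK

All constraints are satisfied.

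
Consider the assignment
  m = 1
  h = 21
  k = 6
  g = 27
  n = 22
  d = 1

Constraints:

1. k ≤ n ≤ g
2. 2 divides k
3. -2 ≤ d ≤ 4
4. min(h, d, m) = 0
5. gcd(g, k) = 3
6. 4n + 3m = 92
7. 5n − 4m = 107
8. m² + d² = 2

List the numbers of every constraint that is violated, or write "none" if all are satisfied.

No — constraints 4, 6, and 7 are not satisfied.

1. values 6 ≤ 22 ≤ 27 — OK.
2. 6 / 2 = 3, so 2 divides 6 — OK.
3. d = 1 lies in [-2, 4] — OK.
4. min(21, 1, 1) = 1, not 0 — violated.
5. gcd(27, 6) = 3 — OK.
6. 4n + 3m = 4(22) + 3(1) = 91, not 92 — violated.
7. 5n − 4m = 5(22) − 4(1) = 106, not 107 — violated.
8. m² + d² = 1² + 1² = 1 + 1 = 2 — OK.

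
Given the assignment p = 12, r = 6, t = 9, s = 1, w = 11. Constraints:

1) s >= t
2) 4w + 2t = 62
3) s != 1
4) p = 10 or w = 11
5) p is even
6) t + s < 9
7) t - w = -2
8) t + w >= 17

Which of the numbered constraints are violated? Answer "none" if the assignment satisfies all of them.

1) s = 1, t = 9; 1 < 9 (want ≥) — fails.
2) 4w + 2t = 4(11) + 2(9) = 62 — holds.
3) s = 1, but 1 is required to differ — fails.
4) p = 12 ≠ 10, but w = 11 = 11 (second disjunct) — holds.
5) p = 12 is even — holds.
6) t + s = 9 + 1 = 10; 10 ≥ 9, bound 9 not met — fails.
7) t - w = 9 - 11 = -2 — holds.
8) t + w = 9 + 11 = 20; 20 ≥ 17 — holds.

No — constraints 1, 3, 6 are not satisfied.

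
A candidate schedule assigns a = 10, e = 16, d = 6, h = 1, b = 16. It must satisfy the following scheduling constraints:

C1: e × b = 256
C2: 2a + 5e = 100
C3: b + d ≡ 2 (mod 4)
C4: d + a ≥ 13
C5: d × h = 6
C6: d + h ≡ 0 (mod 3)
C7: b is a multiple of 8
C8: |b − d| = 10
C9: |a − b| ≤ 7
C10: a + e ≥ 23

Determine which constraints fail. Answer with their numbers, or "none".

C1: e × b = 16 × 16 = 256  yes
C2: 2a + 5e = 2(10) + 5(16) = 100  yes
C3: b + d = 22; 22 mod 4 = 2  yes
C4: d + a = 6 + 10 = 16; 16 ≥ 13  yes
C5: d × h = 6 × 1 = 6  yes
C6: d + h = 7; 7 mod 3 = 1, not 0  no
C7: 16 / 8 = 2, so 8 divides 16  yes
C8: |16 − 6| = 10  yes
C9: |10 − 16| = 6; 6 ≤ 7  yes
C10: a + e = 10 + 16 = 26; 26 ≥ 23  yes

Constraint 6 does not hold.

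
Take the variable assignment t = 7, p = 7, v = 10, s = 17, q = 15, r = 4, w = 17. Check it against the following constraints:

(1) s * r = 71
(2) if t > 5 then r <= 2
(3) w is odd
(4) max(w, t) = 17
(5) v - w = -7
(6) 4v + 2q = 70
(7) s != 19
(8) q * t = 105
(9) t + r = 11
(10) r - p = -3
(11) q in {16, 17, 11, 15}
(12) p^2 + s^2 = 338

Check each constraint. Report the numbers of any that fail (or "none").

(1) s * r = 17 * 4 = 68, not 71 — does not hold.
(2) t = 7 > 5, so we need r ≤ 2; but r = 4 > 2 — does not hold.
(3) w = 17 is odd — holds.
(4) max(17, 7) = 17 — holds.
(5) v - w = 10 - 17 = -7 — holds.
(6) 4v + 2q = 4(10) + 2(15) = 70 — holds.
(7) s = 17, and 17 ≠ 19 — holds.
(8) q * t = 15 * 7 = 105 — holds.
(9) t + r = 7 + 4 = 11 — holds.
(10) r - p = 4 - 7 = -3 — holds.
(11) q = 15 is in {16, 17, 11, 15} — holds.
(12) p^2 + s^2 = 7^2 + 17^2 = 49 + 289 = 338 — holds.

Constraints 1 and 2 are violated.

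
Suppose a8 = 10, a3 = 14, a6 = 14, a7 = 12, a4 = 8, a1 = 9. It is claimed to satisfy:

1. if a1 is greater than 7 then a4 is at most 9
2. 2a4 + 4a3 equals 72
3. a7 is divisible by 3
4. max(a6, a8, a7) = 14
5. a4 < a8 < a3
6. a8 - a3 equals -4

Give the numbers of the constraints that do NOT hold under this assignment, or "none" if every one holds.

1. a1 = 9 > 7, so we need a4 ≤ 9; a4 = 8 ≤ 9 — satisfied.
2. 2a4 + 4a3 = 2(8) + 4(14) = 72 — satisfied.
3. 12 / 3 = 4, so 3 divides 12 — satisfied.
4. max(14, 10, 12) = 14 — satisfied.
5. values 8 < 10 < 14 — satisfied.
6. a8 - a3 = 10 - 14 = -4 — satisfied.

Yes — all constraints hold.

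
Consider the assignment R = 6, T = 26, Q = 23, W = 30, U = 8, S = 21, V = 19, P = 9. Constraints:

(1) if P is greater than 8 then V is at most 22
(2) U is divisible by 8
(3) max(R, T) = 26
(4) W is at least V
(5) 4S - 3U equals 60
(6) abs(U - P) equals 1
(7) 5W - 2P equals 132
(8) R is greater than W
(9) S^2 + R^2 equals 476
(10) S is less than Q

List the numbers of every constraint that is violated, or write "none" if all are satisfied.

(1) P = 9 > 8, so we need V ≤ 22; V = 19 ≤ 22  ✔
(2) 8 / 8 = 1, so 8 divides 8  ✔
(3) max(6, 26) = 26  ✔
(4) W = 30, V = 19; 30 ≥ 19  ✔
(5) 4S - 3U = 4(21) - 3(8) = 60  ✔
(6) abs(8 - 9) = 1  ✔
(7) 5W - 2P = 5(30) - 2(9) = 132  ✔
(8) R = 6, W = 30; 6 ≤ 30 (want >)  ✘
(9) S^2 + R^2 = 21^2 + 6^2 = 441 + 36 = 477, not 476  ✘
(10) S = 21, Q = 23; 21 < 23  ✔

The assignment fails constraints 8 and 9.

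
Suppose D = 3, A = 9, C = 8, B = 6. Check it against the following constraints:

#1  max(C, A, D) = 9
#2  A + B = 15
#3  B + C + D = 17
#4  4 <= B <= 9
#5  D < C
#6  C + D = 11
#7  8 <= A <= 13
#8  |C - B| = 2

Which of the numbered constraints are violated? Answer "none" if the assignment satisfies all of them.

None — every constraint holds.

#1 max(8, 9, 3) = 9 — satisfied.
#2 A + B = 9 + 6 = 15 — satisfied.
#3 B + C + D = 6 + 8 + 3 = 17 — satisfied.
#4 B = 6 lies in [4, 9] — satisfied.
#5 D = 3, C = 8; 3 < 8 — satisfied.
#6 C + D = 8 + 3 = 11 — satisfied.
#7 A = 9 lies in [8, 13] — satisfied.
#8 |8 - 6| = 2 — satisfied.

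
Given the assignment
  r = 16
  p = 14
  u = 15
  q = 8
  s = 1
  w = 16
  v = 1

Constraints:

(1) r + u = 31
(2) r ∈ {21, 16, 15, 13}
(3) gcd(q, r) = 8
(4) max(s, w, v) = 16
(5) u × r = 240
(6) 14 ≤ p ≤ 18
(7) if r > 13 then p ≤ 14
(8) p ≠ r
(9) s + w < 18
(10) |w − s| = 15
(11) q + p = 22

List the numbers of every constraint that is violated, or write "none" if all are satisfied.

The assignment satisfies every constraint.

(1) r + u = 16 + 15 = 31  ✔
(2) r = 16 is in {21, 16, 15, 13}  ✔
(3) gcd(8, 16) = 8  ✔
(4) max(1, 16, 1) = 16  ✔
(5) u × r = 15 × 16 = 240  ✔
(6) p = 14 lies in [14, 18]  ✔
(7) r = 16 > 13, so we need p ≤ 14; p = 14 ≤ 14  ✔
(8) p = 14, r = 16; distinct  ✔
(9) s + w = 1 + 16 = 17; 17 < 18  ✔
(10) |16 − 1| = 15  ✔
(11) q + p = 8 + 14 = 22  ✔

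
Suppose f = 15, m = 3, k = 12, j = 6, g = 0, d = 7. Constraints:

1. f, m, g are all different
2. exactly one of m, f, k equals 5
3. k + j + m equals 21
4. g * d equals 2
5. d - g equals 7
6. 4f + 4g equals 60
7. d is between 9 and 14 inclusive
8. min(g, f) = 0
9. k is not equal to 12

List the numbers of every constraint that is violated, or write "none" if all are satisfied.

The assignment fails constraints 2, 4, 7, 9.

1. values 15, 3, 0 are pairwise distinct — holds.
2. m=3, f=15, k=12; 0 of them equal 5, not exactly one — fails.
3. k + j + m = 12 + 6 + 3 = 21 — holds.
4. g * d = 0 * 7 = 0, not 2 — fails.
5. d - g = 7 - 0 = 7 — holds.
6. 4f + 4g = 4(15) + 4(0) = 60 — holds.
7. d = 7 is outside [9, 14] — fails.
8. min(0, 15) = 0 — holds.
9. k = 12, but 12 is required to differ — fails.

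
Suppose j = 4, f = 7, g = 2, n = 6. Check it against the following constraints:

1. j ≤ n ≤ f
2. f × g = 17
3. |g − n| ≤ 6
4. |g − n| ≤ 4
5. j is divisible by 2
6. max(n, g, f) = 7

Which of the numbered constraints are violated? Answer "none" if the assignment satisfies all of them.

1. values 4 ≤ 6 ≤ 7  OK
2. f × g = 7 × 2 = 14, not 17  FAIL
3. |2 − 6| = 4; 4 ≤ 6  OK
4. |2 − 6| = 4; 4 ≤ 4  OK
5. 4 / 2 = 2, so 2 divides 4  OK
6. max(6, 2, 7) = 7  OK

Violated: 2.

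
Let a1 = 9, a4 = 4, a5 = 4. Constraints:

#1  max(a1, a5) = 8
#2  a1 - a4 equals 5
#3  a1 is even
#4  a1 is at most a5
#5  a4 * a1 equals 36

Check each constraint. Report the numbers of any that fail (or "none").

The assignment fails constraints 1, 3, 4.

#1 max(9, 4) = 9, not 8  no
#2 a1 - a4 = 9 - 4 = 5  yes
#3 a1 = 9 is odd  no
#4 a1 = 9, a5 = 4; 9 > 4 (want ≤)  no
#5 a4 * a1 = 4 * 9 = 36  yes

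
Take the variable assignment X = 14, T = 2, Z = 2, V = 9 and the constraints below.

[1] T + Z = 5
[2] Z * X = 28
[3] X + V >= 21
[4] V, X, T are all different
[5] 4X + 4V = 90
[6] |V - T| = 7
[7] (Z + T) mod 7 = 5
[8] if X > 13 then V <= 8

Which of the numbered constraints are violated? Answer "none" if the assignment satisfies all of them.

The assignment fails constraints 1, 5, 7, and 8.

[1] T + Z = 2 + 2 = 4, not 5 — does not hold.
[2] Z * X = 2 * 14 = 28 — holds.
[3] X + V = 14 + 9 = 23; 23 ≥ 21 — holds.
[4] values 9, 14, 2 are pairwise distinct — holds.
[5] 4X + 4V = 4(14) + 4(9) = 92, not 90 — does not hold.
[6] |9 - 2| = 7 — holds.
[7] Z + T = 4; 4 mod 7 = 4, not 5 — does not hold.
[8] X = 14 > 13, so we need V ≤ 8; but V = 9 > 8 — does not hold.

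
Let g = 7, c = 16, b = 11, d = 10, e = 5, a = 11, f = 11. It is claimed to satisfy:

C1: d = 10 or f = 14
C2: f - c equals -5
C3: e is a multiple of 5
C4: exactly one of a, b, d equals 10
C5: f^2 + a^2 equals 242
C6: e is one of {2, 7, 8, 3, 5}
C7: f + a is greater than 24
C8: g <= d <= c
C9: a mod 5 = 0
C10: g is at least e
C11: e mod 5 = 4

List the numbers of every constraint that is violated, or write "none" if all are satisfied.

C1: d = 10 = 10 (first disjunct) — holds.
C2: f - c = 11 - 16 = -5 — holds.
C3: 5 / 5 = 1, so 5 divides 5 — holds.
C4: a=11, b=11, d=10; 1 of them equals 10 — holds.
C5: f^2 + a^2 = 11^2 + 11^2 = 121 + 121 = 242 — holds.
C6: e = 5 is in {2, 7, 8, 3, 5} — holds.
C7: f + a = 11 + 11 = 22; 22 ≤ 24, bound 24 not met — fails.
C8: values 7 <= 10 <= 16 — holds.
C9: 11 mod 5 = 1, not 0 — fails.
C10: g = 7, e = 5; 7 ≥ 5 — holds.
C11: 5 mod 5 = 0, not 4 — fails.

Constraints 7, 9, 11 do not hold.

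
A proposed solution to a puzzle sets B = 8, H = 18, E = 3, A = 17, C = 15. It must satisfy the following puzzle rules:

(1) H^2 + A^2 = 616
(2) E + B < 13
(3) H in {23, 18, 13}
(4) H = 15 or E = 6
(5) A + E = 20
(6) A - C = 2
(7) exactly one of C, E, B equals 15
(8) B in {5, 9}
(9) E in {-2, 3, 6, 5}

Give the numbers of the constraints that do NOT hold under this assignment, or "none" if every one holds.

(1) H^2 + A^2 = 18^2 + 17^2 = 324 + 289 = 613, not 616  false
(2) E + B = 3 + 8 = 11; 11 < 13  true
(3) H = 18 is in {23, 18, 13}  true
(4) H = 18 ≠ 15 and E = 3 ≠ 6; both disjuncts false  false
(5) A + E = 17 + 3 = 20  true
(6) A - C = 17 - 15 = 2  true
(7) C=15, E=3, B=8; 1 of them equals 15  true
(8) B = 8 is not in {5, 9}  false
(9) E = 3 is in {-2, 3, 6, 5}  true

No — constraints 1, 4, and 8 are not satisfied.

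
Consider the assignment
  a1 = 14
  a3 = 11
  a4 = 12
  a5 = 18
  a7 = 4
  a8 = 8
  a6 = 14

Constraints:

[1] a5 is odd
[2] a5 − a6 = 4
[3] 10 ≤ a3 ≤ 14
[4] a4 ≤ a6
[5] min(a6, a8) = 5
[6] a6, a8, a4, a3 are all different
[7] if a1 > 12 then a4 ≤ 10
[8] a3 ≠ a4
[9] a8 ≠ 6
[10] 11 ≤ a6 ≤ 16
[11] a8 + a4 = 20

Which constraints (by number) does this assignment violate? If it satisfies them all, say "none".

Constraints 1, 5, and 7 are violated.

[1] a5 = 18 is even — does not hold.
[2] a5 − a6 = 18 − 14 = 4 — holds.
[3] a3 = 11 lies in [10, 14] — holds.
[4] a4 = 12, a6 = 14; 12 ≤ 14 — holds.
[5] min(14, 8) = 8, not 5 — does not hold.
[6] values 14, 8, 12, 11 are pairwise distinct — holds.
[7] a1 = 14 > 12, so we need a4 ≤ 10; but a4 = 12 > 10 — does not hold.
[8] a3 = 11, a4 = 12; distinct — holds.
[9] a8 = 8, and 8 ≠ 6 — holds.
[10] a6 = 14 lies in [11, 16] — holds.
[11] a8 + a4 = 8 + 12 = 20 — holds.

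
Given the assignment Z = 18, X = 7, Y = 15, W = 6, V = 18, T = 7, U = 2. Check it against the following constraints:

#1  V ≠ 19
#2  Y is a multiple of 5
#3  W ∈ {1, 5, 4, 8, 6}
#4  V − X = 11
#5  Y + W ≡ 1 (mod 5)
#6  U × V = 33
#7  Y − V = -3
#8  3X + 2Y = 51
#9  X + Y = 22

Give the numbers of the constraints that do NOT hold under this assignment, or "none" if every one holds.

The assignment fails constraint 6.

#1 V = 18, and 18 ≠ 19 — holds.
#2 15 / 5 = 3, so 5 divides 15 — holds.
#3 W = 6 is in {1, 5, 4, 8, 6} — holds.
#4 V − X = 18 − 7 = 11 — holds.
#5 Y + W = 21; 21 mod 5 = 1 — holds.
#6 U × V = 2 × 18 = 36, not 33 — does not hold.
#7 Y − V = 15 − 18 = -3 — holds.
#8 3X + 2Y = 3(7) + 2(15) = 51 — holds.
#9 X + Y = 7 + 15 = 22 — holds.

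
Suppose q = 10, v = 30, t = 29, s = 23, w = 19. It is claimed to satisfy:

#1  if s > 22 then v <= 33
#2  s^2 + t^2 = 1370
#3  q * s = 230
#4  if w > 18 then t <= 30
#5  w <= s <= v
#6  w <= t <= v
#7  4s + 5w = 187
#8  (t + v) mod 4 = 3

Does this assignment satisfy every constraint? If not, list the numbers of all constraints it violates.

#1 s = 23 > 22, so we need v ≤ 33; v = 30 ≤ 33 — OK.
#2 s^2 + t^2 = 23^2 + 29^2 = 529 + 841 = 1370 — OK.
#3 q * s = 10 * 23 = 230 — OK.
#4 w = 19 > 18, so we need t ≤ 30; t = 29 ≤ 30 — OK.
#5 values 19 <= 23 <= 30 — OK.
#6 values 19 <= 29 <= 30 — OK.
#7 4s + 5w = 4(23) + 5(19) = 187 — OK.
#8 t + v = 59; 59 mod 4 = 3 — OK.

None — every constraint holds.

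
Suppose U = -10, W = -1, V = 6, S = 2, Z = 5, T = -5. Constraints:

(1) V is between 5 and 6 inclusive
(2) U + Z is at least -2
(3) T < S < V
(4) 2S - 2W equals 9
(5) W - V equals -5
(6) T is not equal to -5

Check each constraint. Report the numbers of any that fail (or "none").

(1) V = 6 lies in [5, 6] — holds.
(2) U + Z = -10 + 5 = -5; -5 < -2, bound -2 not met — does not hold.
(3) values -5 < 2 < 6 — holds.
(4) 2S - 2W = 2(2) - 2(-1) = 6, not 9 — does not hold.
(5) W - V = -1 - 6 = -7, not -5 — does not hold.
(6) T = -5, but -5 is required to differ — does not hold.

The assignment fails constraints 2, 4, 5, and 6.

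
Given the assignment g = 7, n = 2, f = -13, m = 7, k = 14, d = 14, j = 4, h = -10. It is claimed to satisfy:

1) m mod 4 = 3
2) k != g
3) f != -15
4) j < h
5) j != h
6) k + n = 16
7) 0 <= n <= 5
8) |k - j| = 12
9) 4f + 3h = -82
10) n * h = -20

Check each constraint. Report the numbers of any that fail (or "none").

Violated: 4, 8.

1) 7 mod 4 = 3  ✔
2) k = 14, g = 7; distinct  ✔
3) f = -13, and -13 ≠ -15  ✔
4) j = 4, h = -10; 4 ≥ -10 (want <)  ✘
5) j = 4, h = -10; distinct  ✔
6) k + n = 14 + 2 = 16  ✔
7) n = 2 lies in [0, 5]  ✔
8) |14 - 4| = 10, not 12  ✘
9) 4f + 3h = 4(-13) + 3(-10) = -82  ✔
10) n * h = 2 * (-10) = -20  ✔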